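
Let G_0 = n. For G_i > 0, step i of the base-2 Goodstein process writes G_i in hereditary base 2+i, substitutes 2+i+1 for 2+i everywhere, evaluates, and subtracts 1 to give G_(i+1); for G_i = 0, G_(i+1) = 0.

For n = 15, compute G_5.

base 2: 15 = 2^(2 + 1) + 2^2 + 2 + 1; at 3: 3^(3 + 1) + 3^3 + 3 + 1 = 112; next = 111
base 3: 111 = 3^(3 + 1) + 3^3 + 3; at 4: 4^(4 + 1) + 4^4 + 4 = 1284; next = 1283
base 4: 1283 = 4^(4 + 1) + 4^4 + 3; at 5: 5^(5 + 1) + 5^5 + 3 = 18753; next = 18752
base 5: 18752 = 5^(5 + 1) + 5^5 + 2; at 6: 6^(6 + 1) + 6^6 + 2 = 326594; next = 326593
base 6: 326593 = 6^(6 + 1) + 6^6 + 1; at 7: 7^(7 + 1) + 7^7 + 1 = 6588345; next = 6588344
base 7: 6588344 = 7^(7 + 1) + 7^7; at 8: 8^(8 + 1) + 8^8 = 150994944; next = 150994943

6588344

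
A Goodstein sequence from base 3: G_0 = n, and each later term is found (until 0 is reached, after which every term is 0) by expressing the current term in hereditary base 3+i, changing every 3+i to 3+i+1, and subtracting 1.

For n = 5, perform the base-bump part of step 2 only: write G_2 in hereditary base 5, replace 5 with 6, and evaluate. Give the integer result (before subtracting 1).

5 —HB3→ 3 + 2 —bump→ 4 + 2 = 6 —(−1)→ 5
5 —HB4→ 4 + 1 —bump→ 5 + 1 = 6 —(−1)→ 5
5 —HB5→ 5 —bump→ 6 = 6 —(−1)→ 5

6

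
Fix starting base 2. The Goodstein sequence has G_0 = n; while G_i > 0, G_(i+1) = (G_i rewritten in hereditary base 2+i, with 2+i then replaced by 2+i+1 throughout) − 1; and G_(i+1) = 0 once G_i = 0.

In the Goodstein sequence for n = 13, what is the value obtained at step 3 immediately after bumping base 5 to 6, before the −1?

280712

(0) 13|_2 = 2^(2 + 1) + 2^2 + 1 ↦ 3^(3 + 1) + 3^3 + 1|_3 = 109 ⇒ 108
(1) 108|_3 = 3^(3 + 1) + 3^3 ↦ 4^(4 + 1) + 4^4|_4 = 1280 ⇒ 1279
(2) 1279|_4 = 4^(4 + 1) + 3·4^3 + 3·4^2 + 3·4 + 3 ↦ 5^(5 + 1) + 3·5^3 + 3·5^2 + 3·5 + 3|_5 = 16093 ⇒ 16092
(3) 16092|_5 = 5^(5 + 1) + 3·5^3 + 3·5^2 + 3·5 + 2 ↦ 6^(6 + 1) + 3·6^3 + 3·6^2 + 3·6 + 2|_6 = 280712 ⇒ 280711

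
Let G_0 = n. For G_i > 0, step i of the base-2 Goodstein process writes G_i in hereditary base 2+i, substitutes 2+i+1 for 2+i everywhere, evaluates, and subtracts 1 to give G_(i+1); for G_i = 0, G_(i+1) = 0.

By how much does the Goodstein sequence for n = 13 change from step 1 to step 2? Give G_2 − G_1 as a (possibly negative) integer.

1171

13 —HB2→ 2^(2 + 1) + 2^2 + 1 —bump→ 3^(3 + 1) + 3^3 + 1 = 109 —(−1)→ 108
108 —HB3→ 3^(3 + 1) + 3^3 —bump→ 4^(4 + 1) + 4^4 = 1280 —(−1)→ 1279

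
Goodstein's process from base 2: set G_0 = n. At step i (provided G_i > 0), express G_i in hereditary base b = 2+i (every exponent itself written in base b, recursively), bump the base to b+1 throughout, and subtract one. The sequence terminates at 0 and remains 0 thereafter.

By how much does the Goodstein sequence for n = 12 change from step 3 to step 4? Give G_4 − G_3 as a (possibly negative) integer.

264334

base 2: 12 = 2^(2 + 1) + 2^2; at 3: 3^(3 + 1) + 3^3 = 108; next = 107
base 3: 107 = 3^(3 + 1) + 2·3^2 + 2·3 + 2; at 4: 4^(4 + 1) + 2·4^2 + 2·4 + 2 = 1066; next = 1065
base 4: 1065 = 4^(4 + 1) + 2·4^2 + 2·4 + 1; at 5: 5^(5 + 1) + 2·5^2 + 2·5 + 1 = 15686; next = 15685
base 5: 15685 = 5^(5 + 1) + 2·5^2 + 2·5; at 6: 6^(6 + 1) + 2·6^2 + 2·6 = 280020; next = 280019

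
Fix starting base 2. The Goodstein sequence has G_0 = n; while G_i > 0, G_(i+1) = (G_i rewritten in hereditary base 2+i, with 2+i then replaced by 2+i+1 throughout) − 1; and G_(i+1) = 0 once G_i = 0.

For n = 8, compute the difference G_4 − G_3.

87085

[0] 8 ≡ 2^(2 + 1) (base 2). Lift 3: 81. −1: 80.
[1] 80 ≡ 2·3^3 + 2·3^2 + 2·3 + 2 (base 3). Lift 4: 554. −1: 553.
[2] 553 ≡ 2·4^4 + 2·4^2 + 2·4 + 1 (base 4). Lift 5: 6311. −1: 6310.
[3] 6310 ≡ 2·5^5 + 2·5^2 + 2·5 (base 5). Lift 6: 93396. −1: 93395.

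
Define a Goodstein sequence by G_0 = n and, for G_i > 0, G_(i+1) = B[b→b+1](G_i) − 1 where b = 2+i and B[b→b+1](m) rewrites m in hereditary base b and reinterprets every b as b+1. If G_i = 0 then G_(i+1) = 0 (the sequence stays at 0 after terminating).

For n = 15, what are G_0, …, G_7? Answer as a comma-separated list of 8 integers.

15, 111, 1283, 18752, 326593, 6588344, 150994943, 3524450280

i=0: 15 = 2^(2 + 1) + 2^2 + 2 + 1 (b=2); 2→3: 3^(3 + 1) + 3^3 + 3 + 1 = 112; 112−1 = 111
i=1: 111 = 3^(3 + 1) + 3^3 + 3 (b=3); 3→4: 4^(4 + 1) + 4^4 + 4 = 1284; 1284−1 = 1283
i=2: 1283 = 4^(4 + 1) + 4^4 + 3 (b=4); 4→5: 5^(5 + 1) + 5^5 + 3 = 18753; 18753−1 = 18752
i=3: 18752 = 5^(5 + 1) + 5^5 + 2 (b=5); 5→6: 6^(6 + 1) + 6^6 + 2 = 326594; 326594−1 = 326593
i=4: 326593 = 6^(6 + 1) + 6^6 + 1 (b=6); 6→7: 7^(7 + 1) + 7^7 + 1 = 6588345; 6588345−1 = 6588344
i=5: 6588344 = 7^(7 + 1) + 7^7 (b=7); 7→8: 8^(8 + 1) + 8^8 = 150994944; 150994944−1 = 150994943
i=6: 150994943 = 8^(8 + 1) + 7·8^7 + 7·8^6 + 7·8^5 + 7·8^4 + 7·8^3 + 7·8^2 + 7·8 + 7 (b=8); 8→9: 9^(9 + 1) + 7·9^7 + 7·9^6 + 7·9^5 + 7·9^4 + 7·9^3 + 7·9^2 + 7·9 + 7 = 3524450281; 3524450281−1 = 3524450280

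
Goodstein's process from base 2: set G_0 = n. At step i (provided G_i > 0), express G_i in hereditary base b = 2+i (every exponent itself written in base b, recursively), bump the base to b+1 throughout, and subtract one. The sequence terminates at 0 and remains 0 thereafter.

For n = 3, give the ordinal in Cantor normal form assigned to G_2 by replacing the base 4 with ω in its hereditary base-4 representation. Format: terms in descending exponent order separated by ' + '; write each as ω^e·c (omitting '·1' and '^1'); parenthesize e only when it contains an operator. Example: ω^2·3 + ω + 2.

3

base 2: 3 = 2 + 1; at 3: 3 + 1 = 4; next = 3
base 3: 3 = 3; at 4: 4 = 4; next = 3
base 4: 3 = 3; at 5: 3 = 3; next = 2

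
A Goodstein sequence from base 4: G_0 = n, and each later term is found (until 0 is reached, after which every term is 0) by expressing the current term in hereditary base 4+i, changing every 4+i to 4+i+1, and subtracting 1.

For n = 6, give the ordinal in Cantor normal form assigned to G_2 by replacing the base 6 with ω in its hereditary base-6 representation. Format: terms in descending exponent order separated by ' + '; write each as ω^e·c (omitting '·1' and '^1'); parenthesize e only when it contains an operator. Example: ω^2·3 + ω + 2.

ω

G_0=6  [base 4] 4 + 2  →[4↦5]→  5 + 2 = 7  −1 ⇒ G_1=6
G_1=6  [base 5] 5 + 1  →[5↦6]→  6 + 1 = 7  −1 ⇒ G_2=6
G_2=6  [base 6] 6  →[6↦7]→  7 = 7  −1 ⇒ G_3=6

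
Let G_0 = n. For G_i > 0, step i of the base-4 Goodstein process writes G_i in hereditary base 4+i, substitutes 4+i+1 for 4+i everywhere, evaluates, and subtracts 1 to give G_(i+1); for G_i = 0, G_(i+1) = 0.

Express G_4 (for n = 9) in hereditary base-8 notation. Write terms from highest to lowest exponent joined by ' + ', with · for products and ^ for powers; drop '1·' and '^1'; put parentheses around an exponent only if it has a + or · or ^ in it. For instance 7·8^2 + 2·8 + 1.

8 + 3

G_0=9  [base 4] 2·4 + 1  →[4↦5]→  2·5 + 1 = 11  −1 ⇒ G_1=10
G_1=10  [base 5] 2·5  →[5↦6]→  2·6 = 12  −1 ⇒ G_2=11
G_2=11  [base 6] 6 + 5  →[6↦7]→  7 + 5 = 12  −1 ⇒ G_3=11
G_3=11  [base 7] 7 + 4  →[7↦8]→  8 + 4 = 12  −1 ⇒ G_4=11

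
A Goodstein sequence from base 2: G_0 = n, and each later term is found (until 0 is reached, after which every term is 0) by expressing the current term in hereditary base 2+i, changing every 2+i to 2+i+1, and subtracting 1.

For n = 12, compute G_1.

107

G_0 = 12. HB_2(12) = 2^(2 + 1) + 2^2. Bump = 108. G_1 = 107.
G_1 = 107. HB_3(107) = 3^(3 + 1) + 2·3^2 + 2·3 + 2. Bump = 1066. G_2 = 1065.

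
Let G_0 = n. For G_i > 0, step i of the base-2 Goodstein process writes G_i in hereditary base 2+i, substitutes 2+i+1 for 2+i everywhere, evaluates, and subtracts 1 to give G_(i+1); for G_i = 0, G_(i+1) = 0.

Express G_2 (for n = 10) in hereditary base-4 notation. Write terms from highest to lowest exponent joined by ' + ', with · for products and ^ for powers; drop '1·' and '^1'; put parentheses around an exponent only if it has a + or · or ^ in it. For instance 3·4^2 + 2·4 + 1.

(0) 10|_2 = 2^(2 + 1) + 2 ↦ 3^(3 + 1) + 3|_3 = 84 ⇒ 83
(1) 83|_3 = 3^(3 + 1) + 2 ↦ 4^(4 + 1) + 2|_4 = 1026 ⇒ 1025
(2) 1025|_4 = 4^(4 + 1) + 1 ↦ 5^(5 + 1) + 1|_5 = 15626 ⇒ 15625

4^(4 + 1) + 1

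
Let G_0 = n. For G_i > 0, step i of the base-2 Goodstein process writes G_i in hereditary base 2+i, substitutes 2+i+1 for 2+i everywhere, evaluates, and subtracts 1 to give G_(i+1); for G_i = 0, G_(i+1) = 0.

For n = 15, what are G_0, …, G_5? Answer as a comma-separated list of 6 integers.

15, 111, 1283, 18752, 326593, 6588344

15 —HB2→ 2^(2 + 1) + 2^2 + 2 + 1 —bump→ 3^(3 + 1) + 3^3 + 3 + 1 = 112 —(−1)→ 111
111 —HB3→ 3^(3 + 1) + 3^3 + 3 —bump→ 4^(4 + 1) + 4^4 + 4 = 1284 —(−1)→ 1283
1283 —HB4→ 4^(4 + 1) + 4^4 + 3 —bump→ 5^(5 + 1) + 5^5 + 3 = 18753 —(−1)→ 18752
18752 —HB5→ 5^(5 + 1) + 5^5 + 2 —bump→ 6^(6 + 1) + 6^6 + 2 = 326594 —(−1)→ 326593
326593 —HB6→ 6^(6 + 1) + 6^6 + 1 —bump→ 7^(7 + 1) + 7^7 + 1 = 6588345 —(−1)→ 6588344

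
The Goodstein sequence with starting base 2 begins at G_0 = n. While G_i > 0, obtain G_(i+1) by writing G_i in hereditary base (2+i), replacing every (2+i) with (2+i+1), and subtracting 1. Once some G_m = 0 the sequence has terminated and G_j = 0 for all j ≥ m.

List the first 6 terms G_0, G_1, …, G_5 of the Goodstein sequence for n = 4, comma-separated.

4, 26, 41, 60, 83, 109

G_0=4  [base 2] 2^2  →[2↦3]→  3^3 = 27  −1 ⇒ G_1=26
G_1=26  [base 3] 2·3^2 + 2·3 + 2  →[3↦4]→  2·4^2 + 2·4 + 2 = 42  −1 ⇒ G_2=41
G_2=41  [base 4] 2·4^2 + 2·4 + 1  →[4↦5]→  2·5^2 + 2·5 + 1 = 61  −1 ⇒ G_3=60
G_3=60  [base 5] 2·5^2 + 2·5  →[5↦6]→  2·6^2 + 2·6 = 84  −1 ⇒ G_4=83
G_4=83  [base 6] 2·6^2 + 6 + 5  →[6↦7]→  2·7^2 + 7 + 5 = 110  −1 ⇒ G_5=109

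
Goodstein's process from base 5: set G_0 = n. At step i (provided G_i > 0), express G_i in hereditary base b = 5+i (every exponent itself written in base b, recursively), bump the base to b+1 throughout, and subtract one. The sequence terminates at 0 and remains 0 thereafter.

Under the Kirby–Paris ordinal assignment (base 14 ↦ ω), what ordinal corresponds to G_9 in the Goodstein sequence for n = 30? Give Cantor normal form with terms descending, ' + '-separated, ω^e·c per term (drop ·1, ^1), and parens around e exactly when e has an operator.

[0] 30 ≡ 5^2 + 5 (base 5). Lift 6: 42. −1: 41.
[1] 41 ≡ 6^2 + 5 (base 6). Lift 7: 54. −1: 53.
[2] 53 ≡ 7^2 + 4 (base 7). Lift 8: 68. −1: 67.
[3] 67 ≡ 8^2 + 3 (base 8). Lift 9: 84. −1: 83.
[4] 83 ≡ 9^2 + 2 (base 9). Lift 10: 102. −1: 101.
[5] 101 ≡ 10^2 + 1 (base 10). Lift 11: 122. −1: 121.
[6] 121 ≡ 11^2 (base 11). Lift 12: 144. −1: 143.
[7] 143 ≡ 11·12 + 11 (base 12). Lift 13: 154. −1: 153.
[8] 153 ≡ 11·13 + 10 (base 13). Lift 14: 164. −1: 163.

ω·11 + 9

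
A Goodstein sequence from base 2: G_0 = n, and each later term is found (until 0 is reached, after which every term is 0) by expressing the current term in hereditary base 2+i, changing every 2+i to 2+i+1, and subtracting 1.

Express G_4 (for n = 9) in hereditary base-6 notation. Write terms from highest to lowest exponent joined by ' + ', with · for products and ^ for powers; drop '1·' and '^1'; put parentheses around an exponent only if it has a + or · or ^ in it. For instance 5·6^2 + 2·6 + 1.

3·6^6 + 3·6^3 + 3·6^2 + 3·6 + 1

base 2: 9 = 2^(2 + 1) + 1; at 3: 3^(3 + 1) + 1 = 82; next = 81
base 3: 81 = 3^(3 + 1); at 4: 4^(4 + 1) = 1024; next = 1023
base 4: 1023 = 3·4^4 + 3·4^3 + 3·4^2 + 3·4 + 3; at 5: 3·5^5 + 3·5^3 + 3·5^2 + 3·5 + 3 = 9843; next = 9842
base 5: 9842 = 3·5^5 + 3·5^3 + 3·5^2 + 3·5 + 2; at 6: 3·6^6 + 3·6^3 + 3·6^2 + 3·6 + 2 = 140744; next = 140743
base 6: 140743 = 3·6^6 + 3·6^3 + 3·6^2 + 3·6 + 1; at 7: 3·7^7 + 3·7^3 + 3·7^2 + 3·7 + 1 = 2471827; next = 2471826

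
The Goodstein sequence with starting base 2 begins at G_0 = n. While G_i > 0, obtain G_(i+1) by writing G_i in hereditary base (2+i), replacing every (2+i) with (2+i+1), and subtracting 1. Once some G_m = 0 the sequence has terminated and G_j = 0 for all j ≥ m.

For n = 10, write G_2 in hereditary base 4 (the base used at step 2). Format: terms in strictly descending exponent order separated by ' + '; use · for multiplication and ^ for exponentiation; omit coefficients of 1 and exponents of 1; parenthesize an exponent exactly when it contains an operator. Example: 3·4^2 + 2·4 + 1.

(0) 10|_2 = 2^(2 + 1) + 2 ↦ 3^(3 + 1) + 3|_3 = 84 ⇒ 83
(1) 83|_3 = 3^(3 + 1) + 2 ↦ 4^(4 + 1) + 2|_4 = 1026 ⇒ 1025

4^(4 + 1) + 1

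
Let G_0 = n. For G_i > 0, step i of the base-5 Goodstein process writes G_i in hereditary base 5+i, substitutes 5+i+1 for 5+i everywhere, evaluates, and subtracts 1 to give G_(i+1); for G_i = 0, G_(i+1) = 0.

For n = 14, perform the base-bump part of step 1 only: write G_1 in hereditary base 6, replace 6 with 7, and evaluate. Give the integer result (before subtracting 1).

17

i=0: 14 = 2·5 + 4 (b=5); 5→6: 2·6 + 4 = 16; 16−1 = 15
i=1: 15 = 2·6 + 3 (b=6); 6→7: 2·7 + 3 = 17; 17−1 = 16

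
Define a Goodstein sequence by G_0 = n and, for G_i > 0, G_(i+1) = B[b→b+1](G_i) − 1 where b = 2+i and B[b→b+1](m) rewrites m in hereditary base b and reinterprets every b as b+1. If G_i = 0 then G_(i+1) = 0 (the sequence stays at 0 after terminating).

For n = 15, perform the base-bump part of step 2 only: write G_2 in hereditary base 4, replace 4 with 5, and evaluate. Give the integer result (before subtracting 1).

step 0: 15 = 2^(2 + 1) + 2^2 + 2 + 1; sub 3 for 2: 3^(3 + 1) + 3^3 + 3 + 1; = 112; G_1 = 112−1 = 111
step 1: 111 = 3^(3 + 1) + 3^3 + 3; sub 4 for 3: 4^(4 + 1) + 4^4 + 4; = 1284; G_2 = 1284−1 = 1283
step 2: 1283 = 4^(4 + 1) + 4^4 + 3; sub 5 for 4: 5^(5 + 1) + 5^5 + 3; = 18753; G_3 = 18753−1 = 18752

18753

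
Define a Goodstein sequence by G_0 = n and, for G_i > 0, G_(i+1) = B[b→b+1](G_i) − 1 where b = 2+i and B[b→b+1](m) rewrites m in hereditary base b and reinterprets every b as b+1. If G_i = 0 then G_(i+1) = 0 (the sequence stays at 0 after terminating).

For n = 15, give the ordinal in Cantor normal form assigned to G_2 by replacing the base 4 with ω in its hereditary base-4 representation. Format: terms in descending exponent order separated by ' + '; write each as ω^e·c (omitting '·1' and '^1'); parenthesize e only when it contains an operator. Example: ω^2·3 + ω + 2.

(0) 15|_2 = 2^(2 + 1) + 2^2 + 2 + 1 ↦ 3^(3 + 1) + 3^3 + 3 + 1|_3 = 112 ⇒ 111
(1) 111|_3 = 3^(3 + 1) + 3^3 + 3 ↦ 4^(4 + 1) + 4^4 + 4|_4 = 1284 ⇒ 1283
(2) 1283|_4 = 4^(4 + 1) + 4^4 + 3 ↦ 5^(5 + 1) + 5^5 + 3|_5 = 18753 ⇒ 18752

ω^(ω + 1) + ω^ω + 3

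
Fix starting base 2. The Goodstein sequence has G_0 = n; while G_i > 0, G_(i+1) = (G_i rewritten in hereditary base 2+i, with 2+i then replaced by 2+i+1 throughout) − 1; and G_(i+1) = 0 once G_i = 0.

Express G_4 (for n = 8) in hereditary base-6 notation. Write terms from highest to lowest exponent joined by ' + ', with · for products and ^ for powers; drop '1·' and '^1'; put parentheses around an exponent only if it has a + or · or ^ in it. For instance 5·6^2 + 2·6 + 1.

G_0 = 8. HB_2(8) = 2^(2 + 1). Bump = 81. G_1 = 80.
G_1 = 80. HB_3(80) = 2·3^3 + 2·3^2 + 2·3 + 2. Bump = 554. G_2 = 553.
G_2 = 553. HB_4(553) = 2·4^4 + 2·4^2 + 2·4 + 1. Bump = 6311. G_3 = 6310.
G_3 = 6310. HB_5(6310) = 2·5^5 + 2·5^2 + 2·5. Bump = 93396. G_4 = 93395.
G_4 = 93395. HB_6(93395) = 2·6^6 + 2·6^2 + 6 + 5. Bump = 1647196. G_5 = 1647195.

2·6^6 + 2·6^2 + 6 + 5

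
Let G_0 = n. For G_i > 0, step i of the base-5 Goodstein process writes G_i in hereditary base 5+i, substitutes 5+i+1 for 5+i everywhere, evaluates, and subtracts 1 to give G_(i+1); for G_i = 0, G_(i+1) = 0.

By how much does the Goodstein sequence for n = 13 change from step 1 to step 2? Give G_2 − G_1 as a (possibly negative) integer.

(0) 13|_5 = 2·5 + 3 ↦ 2·6 + 3|_6 = 15 ⇒ 14
(1) 14|_6 = 2·6 + 2 ↦ 2·7 + 2|_7 = 16 ⇒ 15

1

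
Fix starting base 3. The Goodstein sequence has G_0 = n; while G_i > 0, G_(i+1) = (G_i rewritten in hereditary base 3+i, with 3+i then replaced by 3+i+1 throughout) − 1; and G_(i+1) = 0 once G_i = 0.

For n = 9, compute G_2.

17

base 3: 9 = 3^2; at 4: 4^2 = 16; next = 15
base 4: 15 = 3·4 + 3; at 5: 3·5 + 3 = 18; next = 17
base 5: 17 = 3·5 + 2; at 6: 3·6 + 2 = 20; next = 19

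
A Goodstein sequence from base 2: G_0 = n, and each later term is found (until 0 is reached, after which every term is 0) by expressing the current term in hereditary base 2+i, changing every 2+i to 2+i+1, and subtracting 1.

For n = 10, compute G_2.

1025

base 2: 10 = 2^(2 + 1) + 2; at 3: 3^(3 + 1) + 3 = 84; next = 83
base 3: 83 = 3^(3 + 1) + 2; at 4: 4^(4 + 1) + 2 = 1026; next = 1025
base 4: 1025 = 4^(4 + 1) + 1; at 5: 5^(5 + 1) + 1 = 15626; next = 15625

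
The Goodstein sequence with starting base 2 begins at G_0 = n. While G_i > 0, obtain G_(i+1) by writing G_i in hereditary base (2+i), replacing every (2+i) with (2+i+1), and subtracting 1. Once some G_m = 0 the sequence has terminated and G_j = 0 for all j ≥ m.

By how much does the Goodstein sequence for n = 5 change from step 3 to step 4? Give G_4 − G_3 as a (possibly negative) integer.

308

(0) 5|_2 = 2^2 + 1 ↦ 3^3 + 1|_3 = 28 ⇒ 27
(1) 27|_3 = 3^3 ↦ 4^4|_4 = 256 ⇒ 255
(2) 255|_4 = 3·4^3 + 3·4^2 + 3·4 + 3 ↦ 3·5^3 + 3·5^2 + 3·5 + 3|_5 = 468 ⇒ 467
(3) 467|_5 = 3·5^3 + 3·5^2 + 3·5 + 2 ↦ 3·6^3 + 3·6^2 + 3·6 + 2|_6 = 776 ⇒ 775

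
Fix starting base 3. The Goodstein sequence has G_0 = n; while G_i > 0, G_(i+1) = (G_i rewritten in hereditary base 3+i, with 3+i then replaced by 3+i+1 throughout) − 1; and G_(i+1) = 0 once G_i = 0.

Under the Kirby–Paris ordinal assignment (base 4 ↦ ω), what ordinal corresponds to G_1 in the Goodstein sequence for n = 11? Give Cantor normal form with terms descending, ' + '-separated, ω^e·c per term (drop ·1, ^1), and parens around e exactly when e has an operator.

ω^2 + 1

11 —HB3→ 3^2 + 2 —bump→ 4^2 + 2 = 18 —(−1)→ 17
17 —HB4→ 4^2 + 1 —bump→ 5^2 + 1 = 26 —(−1)→ 25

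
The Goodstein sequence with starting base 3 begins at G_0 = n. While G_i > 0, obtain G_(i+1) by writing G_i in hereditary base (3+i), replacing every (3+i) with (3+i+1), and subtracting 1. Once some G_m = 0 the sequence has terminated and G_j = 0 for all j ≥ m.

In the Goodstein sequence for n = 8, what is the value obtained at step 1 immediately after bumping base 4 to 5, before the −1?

11

step 0: 8 = 2·3 + 2; sub 4 for 3: 2·4 + 2; = 10; G_1 = 10−1 = 9
step 1: 9 = 2·4 + 1; sub 5 for 4: 2·5 + 1; = 11; G_2 = 11−1 = 10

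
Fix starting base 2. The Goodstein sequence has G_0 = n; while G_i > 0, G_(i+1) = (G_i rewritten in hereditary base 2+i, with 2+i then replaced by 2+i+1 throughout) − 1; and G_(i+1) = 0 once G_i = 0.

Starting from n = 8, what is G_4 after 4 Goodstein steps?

8 —HB2→ 2^(2 + 1) —bump→ 3^(3 + 1) = 81 —(−1)→ 80
80 —HB3→ 2·3^3 + 2·3^2 + 2·3 + 2 —bump→ 2·4^4 + 2·4^2 + 2·4 + 2 = 554 —(−1)→ 553
553 —HB4→ 2·4^4 + 2·4^2 + 2·4 + 1 —bump→ 2·5^5 + 2·5^2 + 2·5 + 1 = 6311 —(−1)→ 6310
6310 —HB5→ 2·5^5 + 2·5^2 + 2·5 —bump→ 2·6^6 + 2·6^2 + 2·6 = 93396 —(−1)→ 93395
93395 —HB6→ 2·6^6 + 2·6^2 + 6 + 5 —bump→ 2·7^7 + 2·7^2 + 7 + 5 = 1647196 —(−1)→ 1647195

93395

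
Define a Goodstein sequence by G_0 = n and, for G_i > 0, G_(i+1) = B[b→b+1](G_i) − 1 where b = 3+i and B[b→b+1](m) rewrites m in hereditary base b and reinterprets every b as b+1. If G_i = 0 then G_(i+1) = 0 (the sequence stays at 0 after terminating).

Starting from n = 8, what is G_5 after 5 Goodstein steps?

G_0 = 8. HB_3(8) = 2·3 + 2. Bump = 10. G_1 = 9.
G_1 = 9. HB_4(9) = 2·4 + 1. Bump = 11. G_2 = 10.
G_2 = 10. HB_5(10) = 2·5. Bump = 12. G_3 = 11.
G_3 = 11. HB_6(11) = 6 + 5. Bump = 12. G_4 = 11.
G_4 = 11. HB_7(11) = 7 + 4. Bump = 12. G_5 = 11.
G_5 = 11. HB_8(11) = 8 + 3. Bump = 12. G_6 = 11.

11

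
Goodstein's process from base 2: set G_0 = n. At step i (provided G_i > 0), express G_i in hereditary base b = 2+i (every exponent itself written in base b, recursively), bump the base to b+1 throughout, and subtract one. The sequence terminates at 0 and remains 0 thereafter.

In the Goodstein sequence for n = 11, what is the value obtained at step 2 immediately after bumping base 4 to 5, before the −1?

G_0 = 11. HB_2(11) = 2^(2 + 1) + 2 + 1. Bump = 85. G_1 = 84.
G_1 = 84. HB_3(84) = 3^(3 + 1) + 3. Bump = 1028. G_2 = 1027.
G_2 = 1027. HB_4(1027) = 4^(4 + 1) + 3. Bump = 15628. G_3 = 15627.

15628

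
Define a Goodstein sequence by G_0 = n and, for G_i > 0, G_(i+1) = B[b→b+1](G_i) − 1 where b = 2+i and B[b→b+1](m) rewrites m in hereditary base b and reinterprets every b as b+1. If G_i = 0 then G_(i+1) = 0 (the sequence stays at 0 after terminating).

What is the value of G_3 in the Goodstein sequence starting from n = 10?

15625

G_0 = 10. HB_2(10) = 2^(2 + 1) + 2. Bump = 84. G_1 = 83.
G_1 = 83. HB_3(83) = 3^(3 + 1) + 2. Bump = 1026. G_2 = 1025.
G_2 = 1025. HB_4(1025) = 4^(4 + 1) + 1. Bump = 15626. G_3 = 15625.
G_3 = 15625. HB_5(15625) = 5^(5 + 1). Bump = 279936. G_4 = 279935.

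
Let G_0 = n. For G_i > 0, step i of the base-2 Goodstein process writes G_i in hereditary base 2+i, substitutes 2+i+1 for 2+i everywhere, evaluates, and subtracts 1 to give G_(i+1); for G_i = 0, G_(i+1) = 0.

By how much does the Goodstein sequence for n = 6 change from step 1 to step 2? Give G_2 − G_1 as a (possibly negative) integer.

(0) 6|_2 = 2^2 + 2 ↦ 3^3 + 3|_3 = 30 ⇒ 29
(1) 29|_3 = 3^3 + 2 ↦ 4^4 + 2|_4 = 258 ⇒ 257

228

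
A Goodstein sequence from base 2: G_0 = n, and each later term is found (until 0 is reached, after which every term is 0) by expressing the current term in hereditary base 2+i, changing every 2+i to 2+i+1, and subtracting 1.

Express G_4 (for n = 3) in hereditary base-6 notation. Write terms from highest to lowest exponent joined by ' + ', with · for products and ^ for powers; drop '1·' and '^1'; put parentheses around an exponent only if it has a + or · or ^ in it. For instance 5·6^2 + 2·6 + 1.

1

i=0: 3 = 2 + 1 (b=2); 2→3: 3 + 1 = 4; 4−1 = 3
i=1: 3 = 3 (b=3); 3→4: 4 = 4; 4−1 = 3
i=2: 3 = 3 (b=4); 4→5: 3 = 3; 3−1 = 2
i=3: 2 = 2 (b=5); 5→6: 2 = 2; 2−1 = 1
i=4: 1 = 1 (b=6); 6→7: 1 = 1; 1−1 = 0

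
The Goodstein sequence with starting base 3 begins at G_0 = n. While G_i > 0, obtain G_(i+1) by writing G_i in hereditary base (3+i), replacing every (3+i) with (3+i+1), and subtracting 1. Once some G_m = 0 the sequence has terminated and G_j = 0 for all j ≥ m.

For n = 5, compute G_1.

step 0: 5 = 3 + 2; sub 4 for 3: 4 + 2; = 6; G_1 = 6−1 = 5
step 1: 5 = 4 + 1; sub 5 for 4: 5 + 1; = 6; G_2 = 6−1 = 5

5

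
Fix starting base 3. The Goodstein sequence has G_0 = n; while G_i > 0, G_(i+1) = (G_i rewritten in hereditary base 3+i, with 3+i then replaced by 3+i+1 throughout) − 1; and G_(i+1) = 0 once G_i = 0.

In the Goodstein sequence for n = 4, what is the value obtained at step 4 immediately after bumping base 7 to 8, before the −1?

2

4 —HB3→ 3 + 1 —bump→ 4 + 1 = 5 —(−1)→ 4
4 —HB4→ 4 —bump→ 5 = 5 —(−1)→ 4
4 —HB5→ 4 —bump→ 4 = 4 —(−1)→ 3
3 —HB6→ 3 —bump→ 3 = 3 —(−1)→ 2
2 —HB7→ 2 —bump→ 2 = 2 —(−1)→ 1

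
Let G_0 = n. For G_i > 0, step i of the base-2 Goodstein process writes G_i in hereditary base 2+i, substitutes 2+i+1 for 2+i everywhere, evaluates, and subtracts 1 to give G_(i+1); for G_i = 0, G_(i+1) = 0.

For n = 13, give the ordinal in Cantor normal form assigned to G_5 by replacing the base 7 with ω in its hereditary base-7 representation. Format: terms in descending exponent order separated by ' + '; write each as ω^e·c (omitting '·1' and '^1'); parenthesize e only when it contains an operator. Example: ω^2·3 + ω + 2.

ω^(ω + 1) + ω^3·3 + ω^2·3 + ω·3

13 —HB2→ 2^(2 + 1) + 2^2 + 1 —bump→ 3^(3 + 1) + 3^3 + 1 = 109 —(−1)→ 108
108 —HB3→ 3^(3 + 1) + 3^3 —bump→ 4^(4 + 1) + 4^4 = 1280 —(−1)→ 1279
1279 —HB4→ 4^(4 + 1) + 3·4^3 + 3·4^2 + 3·4 + 3 —bump→ 5^(5 + 1) + 3·5^3 + 3·5^2 + 3·5 + 3 = 16093 —(−1)→ 16092
16092 —HB5→ 5^(5 + 1) + 3·5^3 + 3·5^2 + 3·5 + 2 —bump→ 6^(6 + 1) + 3·6^3 + 3·6^2 + 3·6 + 2 = 280712 —(−1)→ 280711
280711 —HB6→ 6^(6 + 1) + 3·6^3 + 3·6^2 + 3·6 + 1 —bump→ 7^(7 + 1) + 3·7^3 + 3·7^2 + 3·7 + 1 = 5765999 —(−1)→ 5765998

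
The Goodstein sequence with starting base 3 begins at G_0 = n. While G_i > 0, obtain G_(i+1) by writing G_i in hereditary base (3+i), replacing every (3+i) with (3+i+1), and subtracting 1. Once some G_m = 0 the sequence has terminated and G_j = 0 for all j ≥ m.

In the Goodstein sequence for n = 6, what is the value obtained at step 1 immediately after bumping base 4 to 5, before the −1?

i=0: 6 = 2·3 (b=3); 3→4: 2·4 = 8; 8−1 = 7
i=1: 7 = 4 + 3 (b=4); 4→5: 5 + 3 = 8; 8−1 = 7

8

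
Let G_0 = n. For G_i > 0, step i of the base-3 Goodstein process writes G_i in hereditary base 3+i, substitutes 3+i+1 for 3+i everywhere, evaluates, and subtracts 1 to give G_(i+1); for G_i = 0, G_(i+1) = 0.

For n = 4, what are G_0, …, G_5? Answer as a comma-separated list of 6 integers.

4, 4, 4, 3, 2, 1

step 0: 4 = 3 + 1; sub 4 for 3: 4 + 1; = 5; G_1 = 5−1 = 4
step 1: 4 = 4; sub 5 for 4: 5; = 5; G_2 = 5−1 = 4
step 2: 4 = 4; sub 6 for 5: 4; = 4; G_3 = 4−1 = 3
step 3: 3 = 3; sub 7 for 6: 3; = 3; G_4 = 3−1 = 2
step 4: 2 = 2; sub 8 for 7: 2; = 2; G_5 = 2−1 = 1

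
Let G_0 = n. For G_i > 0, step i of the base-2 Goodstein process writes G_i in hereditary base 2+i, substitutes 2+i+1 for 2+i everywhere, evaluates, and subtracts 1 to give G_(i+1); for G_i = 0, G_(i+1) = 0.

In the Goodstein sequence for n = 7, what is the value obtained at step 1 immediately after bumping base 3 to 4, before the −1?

260

step 0: 7 = 2^2 + 2 + 1; sub 3 for 2: 3^3 + 3 + 1; = 31; G_1 = 31−1 = 30
step 1: 30 = 3^3 + 3; sub 4 for 3: 4^4 + 4; = 260; G_2 = 260−1 = 259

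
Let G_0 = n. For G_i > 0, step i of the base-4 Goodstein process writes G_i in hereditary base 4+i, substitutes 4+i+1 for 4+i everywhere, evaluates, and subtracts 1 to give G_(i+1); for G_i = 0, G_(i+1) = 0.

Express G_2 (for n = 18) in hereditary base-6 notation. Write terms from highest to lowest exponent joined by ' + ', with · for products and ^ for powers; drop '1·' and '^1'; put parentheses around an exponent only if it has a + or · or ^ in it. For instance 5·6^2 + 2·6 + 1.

6^2

base 4: 18 = 4^2 + 2; at 5: 5^2 + 2 = 27; next = 26
base 5: 26 = 5^2 + 1; at 6: 6^2 + 1 = 37; next = 36
base 6: 36 = 6^2; at 7: 7^2 = 49; next = 48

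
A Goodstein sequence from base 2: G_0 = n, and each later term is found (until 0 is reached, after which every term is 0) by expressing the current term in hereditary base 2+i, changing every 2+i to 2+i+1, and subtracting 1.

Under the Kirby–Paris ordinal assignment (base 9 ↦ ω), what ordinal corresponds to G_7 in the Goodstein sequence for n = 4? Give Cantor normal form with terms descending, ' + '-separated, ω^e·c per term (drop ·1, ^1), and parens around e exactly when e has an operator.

ω^2·2 + ω + 2

G_0=4  [base 2] 2^2  →[2↦3]→  3^3 = 27  −1 ⇒ G_1=26
G_1=26  [base 3] 2·3^2 + 2·3 + 2  →[3↦4]→  2·4^2 + 2·4 + 2 = 42  −1 ⇒ G_2=41
G_2=41  [base 4] 2·4^2 + 2·4 + 1  →[4↦5]→  2·5^2 + 2·5 + 1 = 61  −1 ⇒ G_3=60
G_3=60  [base 5] 2·5^2 + 2·5  →[5↦6]→  2·6^2 + 2·6 = 84  −1 ⇒ G_4=83
G_4=83  [base 6] 2·6^2 + 6 + 5  →[6↦7]→  2·7^2 + 7 + 5 = 110  −1 ⇒ G_5=109
G_5=109  [base 7] 2·7^2 + 7 + 4  →[7↦8]→  2·8^2 + 8 + 4 = 140  −1 ⇒ G_6=139
G_6=139  [base 8] 2·8^2 + 8 + 3  →[8↦9]→  2·9^2 + 9 + 3 = 174  −1 ⇒ G_7=173
G_7=173  [base 9] 2·9^2 + 9 + 2  →[9↦10]→  2·10^2 + 10 + 2 = 212  −1 ⇒ G_8=211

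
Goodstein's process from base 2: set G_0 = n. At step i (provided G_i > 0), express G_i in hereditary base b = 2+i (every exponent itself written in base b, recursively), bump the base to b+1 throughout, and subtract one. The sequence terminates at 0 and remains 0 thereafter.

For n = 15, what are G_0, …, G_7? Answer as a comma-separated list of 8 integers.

15, 111, 1283, 18752, 326593, 6588344, 150994943, 3524450280

[0] 15 ≡ 2^(2 + 1) + 2^2 + 2 + 1 (base 2). Lift 3: 112. −1: 111.
[1] 111 ≡ 3^(3 + 1) + 3^3 + 3 (base 3). Lift 4: 1284. −1: 1283.
[2] 1283 ≡ 4^(4 + 1) + 4^4 + 3 (base 4). Lift 5: 18753. −1: 18752.
[3] 18752 ≡ 5^(5 + 1) + 5^5 + 2 (base 5). Lift 6: 326594. −1: 326593.
[4] 326593 ≡ 6^(6 + 1) + 6^6 + 1 (base 6). Lift 7: 6588345. −1: 6588344.
[5] 6588344 ≡ 7^(7 + 1) + 7^7 (base 7). Lift 8: 150994944. −1: 150994943.
[6] 150994943 ≡ 8^(8 + 1) + 7·8^7 + 7·8^6 + 7·8^5 + 7·8^4 + 7·8^3 + 7·8^2 + 7·8 + 7 (base 8). Lift 9: 3524450281. −1: 3524450280.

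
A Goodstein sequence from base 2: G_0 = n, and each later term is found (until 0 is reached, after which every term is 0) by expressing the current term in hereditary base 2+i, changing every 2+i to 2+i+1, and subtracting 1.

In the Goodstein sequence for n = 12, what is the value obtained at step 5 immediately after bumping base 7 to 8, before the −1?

134217868

G_0=12  [base 2] 2^(2 + 1) + 2^2  →[2↦3]→  3^(3 + 1) + 3^3 = 108  −1 ⇒ G_1=107
G_1=107  [base 3] 3^(3 + 1) + 2·3^2 + 2·3 + 2  →[3↦4]→  4^(4 + 1) + 2·4^2 + 2·4 + 2 = 1066  −1 ⇒ G_2=1065
G_2=1065  [base 4] 4^(4 + 1) + 2·4^2 + 2·4 + 1  →[4↦5]→  5^(5 + 1) + 2·5^2 + 2·5 + 1 = 15686  −1 ⇒ G_3=15685
G_3=15685  [base 5] 5^(5 + 1) + 2·5^2 + 2·5  →[5↦6]→  6^(6 + 1) + 2·6^2 + 2·6 = 280020  −1 ⇒ G_4=280019
G_4=280019  [base 6] 6^(6 + 1) + 2·6^2 + 6 + 5  →[6↦7]→  7^(7 + 1) + 2·7^2 + 7 + 5 = 5764911  −1 ⇒ G_5=5764910
G_5=5764910  [base 7] 7^(7 + 1) + 2·7^2 + 7 + 4  →[7↦8]→  8^(8 + 1) + 2·8^2 + 8 + 4 = 134217868  −1 ⇒ G_6=134217867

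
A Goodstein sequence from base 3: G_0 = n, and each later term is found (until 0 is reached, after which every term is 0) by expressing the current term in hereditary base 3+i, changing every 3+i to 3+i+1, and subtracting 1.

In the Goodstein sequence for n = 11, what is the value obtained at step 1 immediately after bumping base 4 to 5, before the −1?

[0] 11 ≡ 3^2 + 2 (base 3). Lift 4: 18. −1: 17.
[1] 17 ≡ 4^2 + 1 (base 4). Lift 5: 26. −1: 25.

26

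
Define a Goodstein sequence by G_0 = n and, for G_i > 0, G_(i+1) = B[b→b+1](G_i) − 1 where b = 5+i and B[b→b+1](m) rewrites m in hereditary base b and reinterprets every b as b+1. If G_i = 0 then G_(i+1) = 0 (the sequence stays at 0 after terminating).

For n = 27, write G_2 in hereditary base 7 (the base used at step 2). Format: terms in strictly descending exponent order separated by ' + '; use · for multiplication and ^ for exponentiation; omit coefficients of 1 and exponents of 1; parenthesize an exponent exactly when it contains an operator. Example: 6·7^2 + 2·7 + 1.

7^2

G_0 = 27. HB_5(27) = 5^2 + 2. Bump = 38. G_1 = 37.
G_1 = 37. HB_6(37) = 6^2 + 1. Bump = 50. G_2 = 49.
G_2 = 49. HB_7(49) = 7^2. Bump = 64. G_3 = 63.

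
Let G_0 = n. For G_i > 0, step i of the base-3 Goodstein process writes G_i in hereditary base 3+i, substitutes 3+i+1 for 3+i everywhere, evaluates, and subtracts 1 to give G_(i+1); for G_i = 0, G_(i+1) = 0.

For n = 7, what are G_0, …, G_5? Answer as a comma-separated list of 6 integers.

7, 8, 9, 9, 9, 9

[0] 7 ≡ 2·3 + 1 (base 3). Lift 4: 9. −1: 8.
[1] 8 ≡ 2·4 (base 4). Lift 5: 10. −1: 9.
[2] 9 ≡ 5 + 4 (base 5). Lift 6: 10. −1: 9.
[3] 9 ≡ 6 + 3 (base 6). Lift 7: 10. −1: 9.
[4] 9 ≡ 7 + 2 (base 7). Lift 8: 10. −1: 9.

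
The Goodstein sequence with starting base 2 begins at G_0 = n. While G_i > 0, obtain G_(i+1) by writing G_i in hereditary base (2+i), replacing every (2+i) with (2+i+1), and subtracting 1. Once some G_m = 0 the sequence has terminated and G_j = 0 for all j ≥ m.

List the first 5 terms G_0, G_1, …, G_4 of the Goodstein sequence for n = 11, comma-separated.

11, 84, 1027, 15627, 279937

step 0: 11 = 2^(2 + 1) + 2 + 1; sub 3 for 2: 3^(3 + 1) + 3 + 1; = 85; G_1 = 85−1 = 84
step 1: 84 = 3^(3 + 1) + 3; sub 4 for 3: 4^(4 + 1) + 4; = 1028; G_2 = 1028−1 = 1027
step 2: 1027 = 4^(4 + 1) + 3; sub 5 for 4: 5^(5 + 1) + 3; = 15628; G_3 = 15628−1 = 15627
step 3: 15627 = 5^(5 + 1) + 2; sub 6 for 5: 6^(6 + 1) + 2; = 279938; G_4 = 279938−1 = 279937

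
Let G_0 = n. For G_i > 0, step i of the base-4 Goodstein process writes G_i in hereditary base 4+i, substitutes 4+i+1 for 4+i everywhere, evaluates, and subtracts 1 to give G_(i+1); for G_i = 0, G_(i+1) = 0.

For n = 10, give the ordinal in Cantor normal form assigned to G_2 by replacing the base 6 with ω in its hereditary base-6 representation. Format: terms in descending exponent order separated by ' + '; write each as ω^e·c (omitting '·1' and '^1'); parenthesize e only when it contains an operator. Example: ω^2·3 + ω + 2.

step 0: 10 = 2·4 + 2; sub 5 for 4: 2·5 + 2; = 12; G_1 = 12−1 = 11
step 1: 11 = 2·5 + 1; sub 6 for 5: 2·6 + 1; = 13; G_2 = 13−1 = 12
step 2: 12 = 2·6; sub 7 for 6: 2·7; = 14; G_3 = 14−1 = 13

ω·2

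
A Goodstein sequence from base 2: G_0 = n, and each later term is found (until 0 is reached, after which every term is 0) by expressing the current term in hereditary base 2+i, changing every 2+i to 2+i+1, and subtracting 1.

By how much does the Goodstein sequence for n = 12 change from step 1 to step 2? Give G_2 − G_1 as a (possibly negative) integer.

i=0: 12 = 2^(2 + 1) + 2^2 (b=2); 2→3: 3^(3 + 1) + 3^3 = 108; 108−1 = 107
i=1: 107 = 3^(3 + 1) + 2·3^2 + 2·3 + 2 (b=3); 3→4: 4^(4 + 1) + 2·4^2 + 2·4 + 2 = 1066; 1066−1 = 1065

958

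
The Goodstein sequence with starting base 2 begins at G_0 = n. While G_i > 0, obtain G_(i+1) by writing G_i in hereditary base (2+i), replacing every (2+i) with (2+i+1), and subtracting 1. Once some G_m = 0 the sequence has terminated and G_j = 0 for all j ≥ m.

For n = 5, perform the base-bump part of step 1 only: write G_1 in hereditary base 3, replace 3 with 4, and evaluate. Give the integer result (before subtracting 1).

256

G_0=5  [base 2] 2^2 + 1  →[2↦3]→  3^3 + 1 = 28  −1 ⇒ G_1=27
G_1=27  [base 3] 3^3  →[3↦4]→  4^4 = 256  −1 ⇒ G_2=255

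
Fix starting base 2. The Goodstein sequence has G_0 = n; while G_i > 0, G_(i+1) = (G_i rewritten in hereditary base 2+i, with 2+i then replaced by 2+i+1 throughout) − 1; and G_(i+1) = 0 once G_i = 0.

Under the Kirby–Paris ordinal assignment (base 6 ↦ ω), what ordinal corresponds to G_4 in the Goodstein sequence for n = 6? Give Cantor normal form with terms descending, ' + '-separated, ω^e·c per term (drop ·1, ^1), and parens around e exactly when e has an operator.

ω^5·5 + ω^4·5 + ω^3·5 + ω^2·5 + ω·5 + 5

6 —HB2→ 2^2 + 2 —bump→ 3^3 + 3 = 30 —(−1)→ 29
29 —HB3→ 3^3 + 2 —bump→ 4^4 + 2 = 258 —(−1)→ 257
257 —HB4→ 4^4 + 1 —bump→ 5^5 + 1 = 3126 —(−1)→ 3125
3125 —HB5→ 5^5 —bump→ 6^6 = 46656 —(−1)→ 46655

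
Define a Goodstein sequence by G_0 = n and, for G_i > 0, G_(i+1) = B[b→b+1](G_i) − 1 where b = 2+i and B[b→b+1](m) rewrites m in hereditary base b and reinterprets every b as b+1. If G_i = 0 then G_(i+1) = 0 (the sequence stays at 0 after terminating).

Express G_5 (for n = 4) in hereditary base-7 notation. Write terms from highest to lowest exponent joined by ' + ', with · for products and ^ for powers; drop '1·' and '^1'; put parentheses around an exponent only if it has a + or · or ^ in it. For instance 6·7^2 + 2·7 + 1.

4 —HB2→ 2^2 —bump→ 3^3 = 27 —(−1)→ 26
26 —HB3→ 2·3^2 + 2·3 + 2 —bump→ 2·4^2 + 2·4 + 2 = 42 —(−1)→ 41
41 —HB4→ 2·4^2 + 2·4 + 1 —bump→ 2·5^2 + 2·5 + 1 = 61 —(−1)→ 60
60 —HB5→ 2·5^2 + 2·5 —bump→ 2·6^2 + 2·6 = 84 —(−1)→ 83
83 —HB6→ 2·6^2 + 6 + 5 —bump→ 2·7^2 + 7 + 5 = 110 —(−1)→ 109

2·7^2 + 7 + 4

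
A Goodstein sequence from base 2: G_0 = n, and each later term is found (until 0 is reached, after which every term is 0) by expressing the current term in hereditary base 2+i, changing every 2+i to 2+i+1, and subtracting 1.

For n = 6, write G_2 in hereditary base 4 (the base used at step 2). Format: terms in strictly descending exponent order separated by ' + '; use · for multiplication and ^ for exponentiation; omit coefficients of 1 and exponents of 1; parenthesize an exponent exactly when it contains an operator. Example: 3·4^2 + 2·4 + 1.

4^4 + 1

i=0: 6 = 2^2 + 2 (b=2); 2→3: 3^3 + 3 = 30; 30−1 = 29
i=1: 29 = 3^3 + 2 (b=3); 3→4: 4^4 + 2 = 258; 258−1 = 257
i=2: 257 = 4^4 + 1 (b=4); 4→5: 5^5 + 1 = 3126; 3126−1 = 3125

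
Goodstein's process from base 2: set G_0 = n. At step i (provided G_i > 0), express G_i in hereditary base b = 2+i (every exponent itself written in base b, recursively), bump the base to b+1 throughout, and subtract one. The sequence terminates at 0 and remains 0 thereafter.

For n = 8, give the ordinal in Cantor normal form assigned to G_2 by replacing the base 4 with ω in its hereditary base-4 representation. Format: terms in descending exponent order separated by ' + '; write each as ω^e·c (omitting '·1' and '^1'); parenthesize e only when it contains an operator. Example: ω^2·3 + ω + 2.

ω^ω·2 + ω^2·2 + ω·2 + 1

base 2: 8 = 2^(2 + 1); at 3: 3^(3 + 1) = 81; next = 80
base 3: 80 = 2·3^3 + 2·3^2 + 2·3 + 2; at 4: 2·4^4 + 2·4^2 + 2·4 + 2 = 554; next = 553
base 4: 553 = 2·4^4 + 2·4^2 + 2·4 + 1; at 5: 2·5^5 + 2·5^2 + 2·5 + 1 = 6311; next = 6310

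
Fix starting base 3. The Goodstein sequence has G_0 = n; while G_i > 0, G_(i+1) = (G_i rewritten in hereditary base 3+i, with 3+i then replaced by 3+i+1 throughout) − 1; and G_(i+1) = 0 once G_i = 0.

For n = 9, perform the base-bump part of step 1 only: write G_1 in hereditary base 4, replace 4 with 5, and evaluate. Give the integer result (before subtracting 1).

base 3: 9 = 3^2; at 4: 4^2 = 16; next = 15
base 4: 15 = 3·4 + 3; at 5: 3·5 + 3 = 18; next = 17

18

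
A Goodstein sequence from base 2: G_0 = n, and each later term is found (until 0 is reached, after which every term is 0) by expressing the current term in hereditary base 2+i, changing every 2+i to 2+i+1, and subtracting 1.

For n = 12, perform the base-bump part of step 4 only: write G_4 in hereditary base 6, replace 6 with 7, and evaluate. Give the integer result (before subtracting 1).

step 0: 12 = 2^(2 + 1) + 2^2; sub 3 for 2: 3^(3 + 1) + 3^3; = 108; G_1 = 108−1 = 107
step 1: 107 = 3^(3 + 1) + 2·3^2 + 2·3 + 2; sub 4 for 3: 4^(4 + 1) + 2·4^2 + 2·4 + 2; = 1066; G_2 = 1066−1 = 1065
step 2: 1065 = 4^(4 + 1) + 2·4^2 + 2·4 + 1; sub 5 for 4: 5^(5 + 1) + 2·5^2 + 2·5 + 1; = 15686; G_3 = 15686−1 = 15685
step 3: 15685 = 5^(5 + 1) + 2·5^2 + 2·5; sub 6 for 5: 6^(6 + 1) + 2·6^2 + 2·6; = 280020; G_4 = 280020−1 = 280019

5764911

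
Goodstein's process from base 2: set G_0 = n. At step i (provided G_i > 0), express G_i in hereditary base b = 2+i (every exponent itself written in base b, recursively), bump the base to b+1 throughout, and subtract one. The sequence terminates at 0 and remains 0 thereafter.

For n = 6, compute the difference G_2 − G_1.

228

base 2: 6 = 2^2 + 2; at 3: 3^3 + 3 = 30; next = 29
base 3: 29 = 3^3 + 2; at 4: 4^4 + 2 = 258; next = 257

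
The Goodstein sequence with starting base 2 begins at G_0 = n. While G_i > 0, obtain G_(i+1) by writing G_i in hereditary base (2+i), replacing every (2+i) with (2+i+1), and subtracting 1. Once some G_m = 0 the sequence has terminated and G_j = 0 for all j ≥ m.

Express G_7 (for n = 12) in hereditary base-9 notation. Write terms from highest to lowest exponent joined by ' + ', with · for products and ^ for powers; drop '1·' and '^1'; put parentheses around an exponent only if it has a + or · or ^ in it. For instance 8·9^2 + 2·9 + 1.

9^(9 + 1) + 2·9^2 + 9 + 2

(0) 12|_2 = 2^(2 + 1) + 2^2 ↦ 3^(3 + 1) + 3^3|_3 = 108 ⇒ 107
(1) 107|_3 = 3^(3 + 1) + 2·3^2 + 2·3 + 2 ↦ 4^(4 + 1) + 2·4^2 + 2·4 + 2|_4 = 1066 ⇒ 1065
(2) 1065|_4 = 4^(4 + 1) + 2·4^2 + 2·4 + 1 ↦ 5^(5 + 1) + 2·5^2 + 2·5 + 1|_5 = 15686 ⇒ 15685
(3) 15685|_5 = 5^(5 + 1) + 2·5^2 + 2·5 ↦ 6^(6 + 1) + 2·6^2 + 2·6|_6 = 280020 ⇒ 280019
(4) 280019|_6 = 6^(6 + 1) + 2·6^2 + 6 + 5 ↦ 7^(7 + 1) + 2·7^2 + 7 + 5|_7 = 5764911 ⇒ 5764910
(5) 5764910|_7 = 7^(7 + 1) + 2·7^2 + 7 + 4 ↦ 8^(8 + 1) + 2·8^2 + 8 + 4|_8 = 134217868 ⇒ 134217867
(6) 134217867|_8 = 8^(8 + 1) + 2·8^2 + 8 + 3 ↦ 9^(9 + 1) + 2·9^2 + 9 + 3|_9 = 3486784575 ⇒ 3486784574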